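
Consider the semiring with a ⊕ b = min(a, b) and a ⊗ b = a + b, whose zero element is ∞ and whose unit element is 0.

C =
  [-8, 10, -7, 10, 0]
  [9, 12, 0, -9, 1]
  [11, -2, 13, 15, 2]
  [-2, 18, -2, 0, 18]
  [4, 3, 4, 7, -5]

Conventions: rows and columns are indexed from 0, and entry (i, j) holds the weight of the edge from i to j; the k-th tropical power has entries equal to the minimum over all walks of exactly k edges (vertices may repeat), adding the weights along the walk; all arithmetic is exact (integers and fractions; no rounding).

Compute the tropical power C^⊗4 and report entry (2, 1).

C^⊗2:
  [-16, -9, -15, 1, -8]
  [-11, -2, -11, -9, -4]
  [3, 5, -2, -11, -3]
  [-10, -4, -9, 0, -2]
  [-4, -2, -3, -6, -10]
C^⊗3:
  [-24, -17, -23, -18, -16]
  [-19, -13, -18, -11, -11]
  [-13, -4, -13, -11, -8]
  [-18, -11, -17, -13, -10]
  [-12, -7, -11, -11, -15]
C^⊗4:
  [-32, -25, -31, -26, -24]
  [-27, -20, -26, -22, -19]
  [-21, -15, -20, -13, -13]
  [-26, -19, -25, -20, -18]
  [-20, -13, -19, -16, -20]
Key observation: the optimum is the walk 2->1->3->2->1, with weight (-2) + (-9) + (-2) + (-2) = -15.
Optimal value attained by: walk 2->1->3->2->1.
Answer: (C^⊗4)[2][1] = -15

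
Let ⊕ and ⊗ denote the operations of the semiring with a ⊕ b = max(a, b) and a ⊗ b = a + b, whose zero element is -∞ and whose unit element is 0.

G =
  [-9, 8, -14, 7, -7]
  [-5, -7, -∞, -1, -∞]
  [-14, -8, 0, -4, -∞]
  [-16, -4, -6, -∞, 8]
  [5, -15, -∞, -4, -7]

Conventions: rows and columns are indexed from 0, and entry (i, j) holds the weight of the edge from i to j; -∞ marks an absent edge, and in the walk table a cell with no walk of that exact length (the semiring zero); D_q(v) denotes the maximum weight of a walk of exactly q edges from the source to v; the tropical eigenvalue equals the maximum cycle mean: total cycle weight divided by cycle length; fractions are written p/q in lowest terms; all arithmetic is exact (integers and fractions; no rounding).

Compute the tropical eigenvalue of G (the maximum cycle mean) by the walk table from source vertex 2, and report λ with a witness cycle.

q=0: [-∞, -∞, 0, -∞, -∞]
q=1: [-14, -8, 0, -4, -∞]
q=2: [-13, -6, 0, -4, 4]
q=3: [9, -5, 0, 0, 4]
q=4: [9, 17, 0, 16, 8]
q=5: [13, 17, 10, 16, 24]
Optimal cycle mean attained by: cycle 0->3->4->0, total 7 + 8 + 5, length 3.
Answer: λ = 20/3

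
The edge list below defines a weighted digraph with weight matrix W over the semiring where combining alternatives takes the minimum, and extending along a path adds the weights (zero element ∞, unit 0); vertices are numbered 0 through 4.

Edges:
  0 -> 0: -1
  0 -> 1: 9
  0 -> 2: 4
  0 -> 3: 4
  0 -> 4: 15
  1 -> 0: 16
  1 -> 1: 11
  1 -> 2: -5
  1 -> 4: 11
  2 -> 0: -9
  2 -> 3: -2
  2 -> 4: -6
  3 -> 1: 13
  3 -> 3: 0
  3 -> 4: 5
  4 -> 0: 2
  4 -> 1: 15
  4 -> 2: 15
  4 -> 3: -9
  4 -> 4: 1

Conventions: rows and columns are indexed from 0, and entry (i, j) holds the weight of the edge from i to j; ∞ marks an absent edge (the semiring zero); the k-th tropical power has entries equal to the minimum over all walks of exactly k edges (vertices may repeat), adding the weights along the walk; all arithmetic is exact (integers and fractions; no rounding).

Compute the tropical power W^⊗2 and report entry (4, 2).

W^⊗2:
  [-5, 8, 3, 2, -2]
  [-14, 22, 6, -7, -11]
  [-10, 0, -5, -15, -5]
  [7, 13, 8, -4, 5]
  [1, 4, 6, -9, -4]
Key observation: the optimum is the walk 4->0->2, with weight 2 + 4 = 6.
Optimal value attained by: walk 4->0->2.
Answer: (W^⊗2)[4][2] = 6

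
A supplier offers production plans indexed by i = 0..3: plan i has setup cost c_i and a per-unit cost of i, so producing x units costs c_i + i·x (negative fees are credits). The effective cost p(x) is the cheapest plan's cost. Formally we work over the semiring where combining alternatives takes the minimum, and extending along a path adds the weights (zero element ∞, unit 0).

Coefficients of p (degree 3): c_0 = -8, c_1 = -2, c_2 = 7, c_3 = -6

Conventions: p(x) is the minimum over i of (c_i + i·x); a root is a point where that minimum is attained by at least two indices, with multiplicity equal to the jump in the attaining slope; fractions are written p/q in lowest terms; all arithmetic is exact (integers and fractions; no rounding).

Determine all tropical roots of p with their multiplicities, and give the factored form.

hull edge (i=0, c=-8) to (i=3, c=-6): slope 2/3, span 3
Factored form: p(x) = -6 ⊗ (x ⊕ (-2/3)) ⊗ (x ⊕ (-2/3)) ⊗ (x ⊕ (-2/3))
Answer: roots = -2/3 (mult 3)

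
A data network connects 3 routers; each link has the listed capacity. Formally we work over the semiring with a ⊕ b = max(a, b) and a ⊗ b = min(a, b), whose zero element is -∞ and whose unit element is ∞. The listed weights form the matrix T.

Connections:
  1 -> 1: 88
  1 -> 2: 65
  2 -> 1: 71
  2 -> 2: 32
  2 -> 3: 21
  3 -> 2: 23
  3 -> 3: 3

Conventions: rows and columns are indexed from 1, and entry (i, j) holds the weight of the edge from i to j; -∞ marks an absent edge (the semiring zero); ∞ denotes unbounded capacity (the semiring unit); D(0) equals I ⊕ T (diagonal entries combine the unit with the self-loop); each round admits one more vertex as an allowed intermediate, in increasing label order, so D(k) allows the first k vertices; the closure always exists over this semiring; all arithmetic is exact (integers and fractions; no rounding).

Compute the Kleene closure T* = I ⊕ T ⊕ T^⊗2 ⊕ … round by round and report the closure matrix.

D(0):
  [∞, 65, -∞]
  [71, ∞, 21]
  [-∞, 23, ∞]
D(1):
  [∞, 65, -∞]
  [71, ∞, 21]
  [-∞, 23, ∞]
D(2):
  [∞, 65, 21]
  [71, ∞, 21]
  [23, 23, ∞]
D(3):
  [∞, 65, 21]
  [71, ∞, 21]
  [23, 23, ∞]
Answer: T* = [[∞, 65, 21], [71, ∞, 21], [23, 23, ∞]]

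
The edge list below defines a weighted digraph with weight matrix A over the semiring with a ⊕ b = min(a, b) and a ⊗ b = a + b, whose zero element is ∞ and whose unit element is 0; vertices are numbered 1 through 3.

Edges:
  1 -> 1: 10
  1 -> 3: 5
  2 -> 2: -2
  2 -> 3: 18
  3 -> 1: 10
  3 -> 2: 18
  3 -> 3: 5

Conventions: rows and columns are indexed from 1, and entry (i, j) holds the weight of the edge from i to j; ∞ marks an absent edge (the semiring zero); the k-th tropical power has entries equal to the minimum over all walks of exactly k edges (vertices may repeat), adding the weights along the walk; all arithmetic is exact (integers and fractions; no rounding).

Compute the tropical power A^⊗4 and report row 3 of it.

A^⊗2:
  [15, 23, 10]
  [28, -4, 16]
  [15, 16, 10]
A^⊗3:
  [20, 21, 15]
  [26, -6, 14]
  [20, 14, 15]
A^⊗4:
  [25, 19, 20]
  [24, -8, 12]
  [25, 12, 20]
Answer: row 3 of A^⊗4 = [25, 12, 20]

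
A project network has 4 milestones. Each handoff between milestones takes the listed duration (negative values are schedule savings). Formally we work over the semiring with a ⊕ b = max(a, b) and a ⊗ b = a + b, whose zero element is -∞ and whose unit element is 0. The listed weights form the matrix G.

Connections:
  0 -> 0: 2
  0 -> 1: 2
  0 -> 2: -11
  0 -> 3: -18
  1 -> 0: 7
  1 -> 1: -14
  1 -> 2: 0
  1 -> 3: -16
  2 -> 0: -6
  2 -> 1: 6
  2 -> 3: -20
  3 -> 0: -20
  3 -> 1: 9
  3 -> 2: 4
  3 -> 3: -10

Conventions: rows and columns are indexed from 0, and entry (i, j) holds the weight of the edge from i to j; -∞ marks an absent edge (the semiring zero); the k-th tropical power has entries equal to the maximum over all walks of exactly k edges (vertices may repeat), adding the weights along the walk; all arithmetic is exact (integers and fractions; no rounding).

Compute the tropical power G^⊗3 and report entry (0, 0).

G^⊗2:
  [9, 4, 2, -14]
  [9, 9, -4, -11]
  [13, -4, 6, -10]
  [16, 10, 9, -7]
G^⊗3:
  [11, 11, 4, -9]
  [16, 11, 9, -7]
  [15, 15, 2, -5]
  [18, 18, 10, -2]
Key observation: the optimum is the walk 0->0->1->0, with weight 2 + 2 + 7 = 11.
Optimal value attained by: walk 0->0->1->0.
Answer: (G^⊗3)[0][0] = 11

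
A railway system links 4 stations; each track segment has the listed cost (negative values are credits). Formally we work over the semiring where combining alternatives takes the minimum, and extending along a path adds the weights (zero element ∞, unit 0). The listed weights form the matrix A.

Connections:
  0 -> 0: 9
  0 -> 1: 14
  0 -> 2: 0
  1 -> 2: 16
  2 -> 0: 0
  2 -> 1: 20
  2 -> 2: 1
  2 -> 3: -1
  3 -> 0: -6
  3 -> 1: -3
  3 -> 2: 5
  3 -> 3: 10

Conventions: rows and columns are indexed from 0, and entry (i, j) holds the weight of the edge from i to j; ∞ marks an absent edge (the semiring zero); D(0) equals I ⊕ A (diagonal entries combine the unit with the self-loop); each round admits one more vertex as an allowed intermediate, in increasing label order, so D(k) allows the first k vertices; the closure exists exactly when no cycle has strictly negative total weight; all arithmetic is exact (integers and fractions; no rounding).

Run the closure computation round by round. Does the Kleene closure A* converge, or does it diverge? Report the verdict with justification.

D(0):
  [0, 14, 0, ∞]
  [∞, 0, 16, ∞]
  [0, 20, 0, -1]
  [-6, -3, 5, 0]
D(1):
  [0, 14, 0, ∞]
  [∞, 0, 16, ∞]
  [0, 14, 0, -1]
  [-6, -3, -6, 0]
D(2):
  [0, 14, 0, ∞]
  [∞, 0, 16, ∞]
  [0, 14, 0, -1]
  [-6, -3, -6, 0]
Detection: at round 3, diagonal entry (3, 3) turns strictly negative.
Key observation: the cycle 3->0->2->3 has total weight (-6) + 0 + (-1), which is strictly negative.
Answer: DIVERGES — negative cycle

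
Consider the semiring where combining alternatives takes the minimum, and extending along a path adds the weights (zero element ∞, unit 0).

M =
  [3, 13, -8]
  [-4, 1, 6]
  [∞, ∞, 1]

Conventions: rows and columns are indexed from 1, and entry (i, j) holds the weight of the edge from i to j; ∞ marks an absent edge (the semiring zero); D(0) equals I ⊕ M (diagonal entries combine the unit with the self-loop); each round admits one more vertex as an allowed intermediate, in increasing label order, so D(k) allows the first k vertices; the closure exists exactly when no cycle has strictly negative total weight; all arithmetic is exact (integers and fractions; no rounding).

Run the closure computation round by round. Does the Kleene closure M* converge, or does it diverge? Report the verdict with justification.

D(0):
  [0, 13, -8]
  [-4, 0, 6]
  [∞, ∞, 0]
D(1):
  [0, 13, -8]
  [-4, 0, -12]
  [∞, ∞, 0]
D(2):
  [0, 13, -8]
  [-4, 0, -12]
  [∞, ∞, 0]
D(3):
  [0, 13, -8]
  [-4, 0, -12]
  [∞, ∞, 0]
Key observation: every diagonal entry stays at the unit through all rounds, so no improving cycle exists.
Answer: CONVERGES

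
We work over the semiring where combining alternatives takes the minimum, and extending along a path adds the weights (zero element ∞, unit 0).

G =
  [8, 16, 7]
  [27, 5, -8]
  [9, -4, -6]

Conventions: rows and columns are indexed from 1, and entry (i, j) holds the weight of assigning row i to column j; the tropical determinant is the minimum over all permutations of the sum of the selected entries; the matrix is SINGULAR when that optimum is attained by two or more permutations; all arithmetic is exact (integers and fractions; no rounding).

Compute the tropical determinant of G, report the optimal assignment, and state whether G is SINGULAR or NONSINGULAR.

σ = (1, 2, 3): 8 + 5 + (-6) = 7
σ = (1, 3, 2): 8 + (-8) + (-4) = -4
σ = (2, 1, 3): 16 + 27 + (-6) = 37
σ = (2, 3, 1): 16 + (-8) + 9 = 17
σ = (3, 1, 2): 7 + 27 + (-4) = 30
σ = (3, 2, 1): 7 + 5 + 9 = 21
Optimal value attained by: σ = (1, 3, 2).
Answer: det⊕(G) = -4; verdict: NONSINGULAR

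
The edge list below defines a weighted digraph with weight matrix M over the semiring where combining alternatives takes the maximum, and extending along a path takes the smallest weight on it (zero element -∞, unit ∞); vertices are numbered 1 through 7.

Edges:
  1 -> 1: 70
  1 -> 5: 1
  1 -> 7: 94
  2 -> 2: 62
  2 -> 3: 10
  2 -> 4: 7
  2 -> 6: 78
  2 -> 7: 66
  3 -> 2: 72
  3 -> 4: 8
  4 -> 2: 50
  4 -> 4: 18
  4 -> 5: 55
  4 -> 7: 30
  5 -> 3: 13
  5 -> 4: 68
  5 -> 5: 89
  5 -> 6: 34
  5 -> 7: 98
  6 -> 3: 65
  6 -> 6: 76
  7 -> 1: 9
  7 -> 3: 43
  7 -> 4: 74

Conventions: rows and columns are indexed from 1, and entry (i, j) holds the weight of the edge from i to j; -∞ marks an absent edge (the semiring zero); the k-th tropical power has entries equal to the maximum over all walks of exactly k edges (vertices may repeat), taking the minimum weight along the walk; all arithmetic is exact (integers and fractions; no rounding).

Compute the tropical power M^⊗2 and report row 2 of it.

M^⊗2:
  [70, -∞, 43, 74, 1, 1, 70]
  [9, 62, 65, 66, 7, 76, 62]
  [-∞, 62, 10, 8, 8, 72, 66]
  [9, 50, 30, 55, 55, 50, 55]
  [9, 50, 43, 74, 89, 34, 89]
  [-∞, 65, 65, 8, -∞, 76, -∞]
  [9, 50, -∞, 18, 55, -∞, 30]
Answer: row 2 of M^⊗2 = [9, 62, 65, 66, 7, 76, 62]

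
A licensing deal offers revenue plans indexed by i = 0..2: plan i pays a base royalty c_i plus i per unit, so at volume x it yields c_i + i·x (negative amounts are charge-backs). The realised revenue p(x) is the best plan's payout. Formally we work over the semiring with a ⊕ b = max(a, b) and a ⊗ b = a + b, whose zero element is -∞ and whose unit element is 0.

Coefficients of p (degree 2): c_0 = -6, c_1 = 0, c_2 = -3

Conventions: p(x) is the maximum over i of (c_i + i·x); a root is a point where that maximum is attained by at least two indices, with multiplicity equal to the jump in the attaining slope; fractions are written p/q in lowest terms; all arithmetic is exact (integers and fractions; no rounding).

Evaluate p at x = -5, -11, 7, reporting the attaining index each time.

p(-5) = max(-6+0·(-5)=-6, 0+1·(-5)=-5, -3+2·(-5)=-13) = -5 (attained by i=1)
p(-11) = max(-6+0·(-11)=-6, 0+1·(-11)=-11, -3+2·(-11)=-25) = -6 (attained by i=0)
p(7) = max(-6+0·7=-6, 0+1·7=7, -3+2·7=11) = 11 (attained by i=2)
Answer: p(-5) = -5; p(-11) = -6; p(7) = 11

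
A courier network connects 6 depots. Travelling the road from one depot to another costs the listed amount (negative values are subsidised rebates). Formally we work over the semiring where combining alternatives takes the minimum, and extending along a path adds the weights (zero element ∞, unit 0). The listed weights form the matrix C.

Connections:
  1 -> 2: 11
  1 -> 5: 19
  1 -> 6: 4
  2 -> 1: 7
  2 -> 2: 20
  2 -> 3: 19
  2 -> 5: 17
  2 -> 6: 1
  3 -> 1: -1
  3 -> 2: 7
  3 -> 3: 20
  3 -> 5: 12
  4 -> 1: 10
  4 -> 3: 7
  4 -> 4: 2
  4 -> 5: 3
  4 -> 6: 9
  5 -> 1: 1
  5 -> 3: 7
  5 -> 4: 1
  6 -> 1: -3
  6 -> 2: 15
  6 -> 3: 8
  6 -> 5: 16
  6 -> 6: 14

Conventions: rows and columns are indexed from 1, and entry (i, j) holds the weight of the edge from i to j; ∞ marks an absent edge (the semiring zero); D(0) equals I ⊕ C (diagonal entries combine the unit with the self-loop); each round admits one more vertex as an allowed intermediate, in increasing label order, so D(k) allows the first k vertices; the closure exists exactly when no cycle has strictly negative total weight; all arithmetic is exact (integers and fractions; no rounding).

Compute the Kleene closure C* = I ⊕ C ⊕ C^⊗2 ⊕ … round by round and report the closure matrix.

D(0):
  [0, 11, ∞, ∞, 19, 4]
  [7, 0, 19, ∞, 17, 1]
  [-1, 7, 0, ∞, 12, ∞]
  [10, ∞, 7, 0, 3, 9]
  [1, ∞, 7, 1, 0, ∞]
  [-3, 15, 8, ∞, 16, 0]
D(1):
  [0, 11, ∞, ∞, 19, 4]
  [7, 0, 19, ∞, 17, 1]
  [-1, 7, 0, ∞, 12, 3]
  [10, 21, 7, 0, 3, 9]
  [1, 12, 7, 1, 0, 5]
  [-3, 8, 8, ∞, 16, 0]
D(2):
  [0, 11, 30, ∞, 19, 4]
  [7, 0, 19, ∞, 17, 1]
  [-1, 7, 0, ∞, 12, 3]
  [10, 21, 7, 0, 3, 9]
  [1, 12, 7, 1, 0, 5]
  [-3, 8, 8, ∞, 16, 0]
D(3):
  [0, 11, 30, ∞, 19, 4]
  [7, 0, 19, ∞, 17, 1]
  [-1, 7, 0, ∞, 12, 3]
  [6, 14, 7, 0, 3, 9]
  [1, 12, 7, 1, 0, 5]
  [-3, 8, 8, ∞, 16, 0]
D(4):
  [0, 11, 30, ∞, 19, 4]
  [7, 0, 19, ∞, 17, 1]
  [-1, 7, 0, ∞, 12, 3]
  [6, 14, 7, 0, 3, 9]
  [1, 12, 7, 1, 0, 5]
  [-3, 8, 8, ∞, 16, 0]
D(5):
  [0, 11, 26, 20, 19, 4]
  [7, 0, 19, 18, 17, 1]
  [-1, 7, 0, 13, 12, 3]
  [4, 14, 7, 0, 3, 8]
  [1, 12, 7, 1, 0, 5]
  [-3, 8, 8, 17, 16, 0]
D(6):
  [0, 11, 12, 20, 19, 4]
  [-2, 0, 9, 18, 17, 1]
  [-1, 7, 0, 13, 12, 3]
  [4, 14, 7, 0, 3, 8]
  [1, 12, 7, 1, 0, 5]
  [-3, 8, 8, 17, 16, 0]
Answer: C* = [[0, 11, 12, 20, 19, 4], [-2, 0, 9, 18, 17, 1], [-1, 7, 0, 13, 12, 3], [4, 14, 7, 0, 3, 8], [1, 12, 7, 1, 0, 5], [-3, 8, 8, 17, 16, 0]]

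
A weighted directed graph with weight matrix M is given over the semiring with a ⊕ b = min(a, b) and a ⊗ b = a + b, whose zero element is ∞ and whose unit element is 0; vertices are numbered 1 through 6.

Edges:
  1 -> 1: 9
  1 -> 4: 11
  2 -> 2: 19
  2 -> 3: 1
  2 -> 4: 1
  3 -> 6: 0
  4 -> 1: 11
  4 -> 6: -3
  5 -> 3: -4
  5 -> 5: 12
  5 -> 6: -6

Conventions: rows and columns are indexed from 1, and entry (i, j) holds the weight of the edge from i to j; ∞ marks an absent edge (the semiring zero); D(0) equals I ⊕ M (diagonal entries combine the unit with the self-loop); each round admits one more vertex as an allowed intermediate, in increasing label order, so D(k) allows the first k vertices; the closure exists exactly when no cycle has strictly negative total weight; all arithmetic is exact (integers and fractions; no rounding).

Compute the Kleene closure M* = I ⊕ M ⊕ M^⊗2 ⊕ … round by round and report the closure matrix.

D(0):
  [0, ∞, ∞, 11, ∞, ∞]
  [∞, 0, 1, 1, ∞, ∞]
  [∞, ∞, 0, ∞, ∞, 0]
  [11, ∞, ∞, 0, ∞, -3]
  [∞, ∞, -4, ∞, 0, -6]
  [∞, ∞, ∞, ∞, ∞, 0]
D(1):
  [0, ∞, ∞, 11, ∞, ∞]
  [∞, 0, 1, 1, ∞, ∞]
  [∞, ∞, 0, ∞, ∞, 0]
  [11, ∞, ∞, 0, ∞, -3]
  [∞, ∞, -4, ∞, 0, -6]
  [∞, ∞, ∞, ∞, ∞, 0]
D(2):
  [0, ∞, ∞, 11, ∞, ∞]
  [∞, 0, 1, 1, ∞, ∞]
  [∞, ∞, 0, ∞, ∞, 0]
  [11, ∞, ∞, 0, ∞, -3]
  [∞, ∞, -4, ∞, 0, -6]
  [∞, ∞, ∞, ∞, ∞, 0]
D(3):
  [0, ∞, ∞, 11, ∞, ∞]
  [∞, 0, 1, 1, ∞, 1]
  [∞, ∞, 0, ∞, ∞, 0]
  [11, ∞, ∞, 0, ∞, -3]
  [∞, ∞, -4, ∞, 0, -6]
  [∞, ∞, ∞, ∞, ∞, 0]
D(4):
  [0, ∞, ∞, 11, ∞, 8]
  [12, 0, 1, 1, ∞, -2]
  [∞, ∞, 0, ∞, ∞, 0]
  [11, ∞, ∞, 0, ∞, -3]
  [∞, ∞, -4, ∞, 0, -6]
  [∞, ∞, ∞, ∞, ∞, 0]
D(5):
  [0, ∞, ∞, 11, ∞, 8]
  [12, 0, 1, 1, ∞, -2]
  [∞, ∞, 0, ∞, ∞, 0]
  [11, ∞, ∞, 0, ∞, -3]
  [∞, ∞, -4, ∞, 0, -6]
  [∞, ∞, ∞, ∞, ∞, 0]
D(6):
  [0, ∞, ∞, 11, ∞, 8]
  [12, 0, 1, 1, ∞, -2]
  [∞, ∞, 0, ∞, ∞, 0]
  [11, ∞, ∞, 0, ∞, -3]
  [∞, ∞, -4, ∞, 0, -6]
  [∞, ∞, ∞, ∞, ∞, 0]
Answer: M* = [[0, ∞, ∞, 11, ∞, 8], [12, 0, 1, 1, ∞, -2], [∞, ∞, 0, ∞, ∞, 0], [11, ∞, ∞, 0, ∞, -3], [∞, ∞, -4, ∞, 0, -6], [∞, ∞, ∞, ∞, ∞, 0]]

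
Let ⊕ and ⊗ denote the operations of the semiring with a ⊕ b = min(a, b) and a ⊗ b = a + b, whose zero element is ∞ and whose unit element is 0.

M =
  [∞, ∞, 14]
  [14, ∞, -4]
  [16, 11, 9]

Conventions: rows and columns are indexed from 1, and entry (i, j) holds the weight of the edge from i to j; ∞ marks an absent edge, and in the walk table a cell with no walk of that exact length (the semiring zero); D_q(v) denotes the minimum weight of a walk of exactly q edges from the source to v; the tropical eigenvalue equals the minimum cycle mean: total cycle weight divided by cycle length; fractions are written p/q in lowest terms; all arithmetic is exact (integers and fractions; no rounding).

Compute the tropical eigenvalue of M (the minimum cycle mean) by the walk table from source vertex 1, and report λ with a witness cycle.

q=0: [0, ∞, ∞]
q=1: [∞, ∞, 14]
q=2: [30, 25, 23]
q=3: [39, 34, 21]
Optimal cycle mean attained by: cycle 2->3->2, total (-4) + 11, length 2.
Answer: λ = 7/2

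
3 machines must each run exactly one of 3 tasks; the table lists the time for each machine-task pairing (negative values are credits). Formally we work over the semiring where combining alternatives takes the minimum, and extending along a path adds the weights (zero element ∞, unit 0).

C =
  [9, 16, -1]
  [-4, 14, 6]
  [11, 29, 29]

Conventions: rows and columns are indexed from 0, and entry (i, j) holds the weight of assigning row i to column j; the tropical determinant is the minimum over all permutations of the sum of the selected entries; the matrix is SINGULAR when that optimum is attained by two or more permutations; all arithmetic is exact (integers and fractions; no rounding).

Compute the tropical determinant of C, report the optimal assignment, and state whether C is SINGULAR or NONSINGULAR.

σ = (0, 1, 2): 9 + 14 + 29 = 52
σ = (0, 2, 1): 9 + 6 + 29 = 44
σ = (1, 0, 2): 16 + (-4) + 29 = 41
σ = (1, 2, 0): 16 + 6 + 11 = 33
σ = (2, 0, 1): (-1) + (-4) + 29 = 24
σ = (2, 1, 0): (-1) + 14 + 11 = 24
Optimal value attained by: σ = (2, 0, 1).
Answer: det⊕(C) = 24; verdict: SINGULAR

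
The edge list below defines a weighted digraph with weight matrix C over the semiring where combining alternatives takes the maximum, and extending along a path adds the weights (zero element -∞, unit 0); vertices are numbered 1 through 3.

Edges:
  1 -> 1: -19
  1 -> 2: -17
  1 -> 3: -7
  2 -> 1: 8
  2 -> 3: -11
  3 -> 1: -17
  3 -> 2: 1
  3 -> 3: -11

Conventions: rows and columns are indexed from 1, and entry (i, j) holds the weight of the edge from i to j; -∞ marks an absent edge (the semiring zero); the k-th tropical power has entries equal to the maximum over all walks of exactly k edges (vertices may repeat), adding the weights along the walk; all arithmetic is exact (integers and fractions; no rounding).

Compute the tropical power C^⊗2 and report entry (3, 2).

C^⊗2:
  [-9, -6, -18]
  [-11, -9, 1]
  [9, -10, -10]
Key observation: the optimum is the walk 3->3->2, with weight (-11) + 1 = -10.
Optimal value attained by: walk 3->3->2.
Answer: (C^⊗2)[3][2] = -10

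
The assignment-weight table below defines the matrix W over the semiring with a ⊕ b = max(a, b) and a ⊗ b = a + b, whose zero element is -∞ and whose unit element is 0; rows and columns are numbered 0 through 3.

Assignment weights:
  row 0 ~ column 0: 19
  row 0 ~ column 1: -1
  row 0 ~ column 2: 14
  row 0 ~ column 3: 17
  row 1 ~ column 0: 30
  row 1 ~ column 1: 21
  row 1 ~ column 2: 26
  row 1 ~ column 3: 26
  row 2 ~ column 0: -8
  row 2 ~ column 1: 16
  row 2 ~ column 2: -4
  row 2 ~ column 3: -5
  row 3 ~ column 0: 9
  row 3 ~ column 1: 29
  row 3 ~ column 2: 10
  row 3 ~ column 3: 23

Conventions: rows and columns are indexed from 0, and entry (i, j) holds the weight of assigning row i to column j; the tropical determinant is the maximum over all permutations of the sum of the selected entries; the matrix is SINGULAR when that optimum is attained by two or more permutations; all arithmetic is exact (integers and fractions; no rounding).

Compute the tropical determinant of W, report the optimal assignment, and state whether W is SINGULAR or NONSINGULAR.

σ = (0, 1, 2, 3): 19 + 21 + (-4) + 23 = 59
σ = (0, 1, 3, 2): 19 + 21 + (-5) + 10 = 45
σ = (0, 2, 1, 3): 19 + 26 + 16 + 23 = 84
σ = (0, 2, 3, 1): 19 + 26 + (-5) + 29 = 69
σ = (0, 3, 1, 2): 19 + 26 + 16 + 10 = 71
σ = (0, 3, 2, 1): 19 + 26 + (-4) + 29 = 70
σ = (1, 0, 2, 3): (-1) + 30 + (-4) + 23 = 48
σ = (1, 0, 3, 2): (-1) + 30 + (-5) + 10 = 34
σ = (1, 2, 0, 3): (-1) + 26 + (-8) + 23 = 40
σ = (1, 2, 3, 0): (-1) + 26 + (-5) + 9 = 29
σ = (1, 3, 0, 2): (-1) + 26 + (-8) + 10 = 27
σ = (1, 3, 2, 0): (-1) + 26 + (-4) + 9 = 30
σ = (2, 0, 1, 3): 14 + 30 + 16 + 23 = 83
σ = (2, 0, 3, 1): 14 + 30 + (-5) + 29 = 68
σ = (2, 1, 0, 3): 14 + 21 + (-8) + 23 = 50
σ = (2, 1, 3, 0): 14 + 21 + (-5) + 9 = 39
σ = (2, 3, 0, 1): 14 + 26 + (-8) + 29 = 61
σ = (2, 3, 1, 0): 14 + 26 + 16 + 9 = 65
σ = (3, 0, 1, 2): 17 + 30 + 16 + 10 = 73
σ = (3, 0, 2, 1): 17 + 30 + (-4) + 29 = 72
σ = (3, 1, 0, 2): 17 + 21 + (-8) + 10 = 40
σ = (3, 1, 2, 0): 17 + 21 + (-4) + 9 = 43
σ = (3, 2, 0, 1): 17 + 26 + (-8) + 29 = 64
σ = (3, 2, 1, 0): 17 + 26 + 16 + 9 = 68
Optimal value attained by: σ = (0, 2, 1, 3).
Answer: det⊕(W) = 84; verdict: NONSINGULAR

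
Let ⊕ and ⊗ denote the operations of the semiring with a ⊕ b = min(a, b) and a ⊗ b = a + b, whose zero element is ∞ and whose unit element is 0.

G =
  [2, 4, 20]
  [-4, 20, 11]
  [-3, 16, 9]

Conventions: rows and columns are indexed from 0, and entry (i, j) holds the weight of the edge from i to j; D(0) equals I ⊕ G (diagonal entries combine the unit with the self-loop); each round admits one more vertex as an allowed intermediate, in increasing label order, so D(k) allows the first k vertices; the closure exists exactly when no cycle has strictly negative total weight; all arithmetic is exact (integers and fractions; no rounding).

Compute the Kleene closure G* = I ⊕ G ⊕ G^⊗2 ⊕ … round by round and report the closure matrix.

D(0):
  [0, 4, 20]
  [-4, 0, 11]
  [-3, 16, 0]
D(1):
  [0, 4, 20]
  [-4, 0, 11]
  [-3, 1, 0]
D(2):
  [0, 4, 15]
  [-4, 0, 11]
  [-3, 1, 0]
D(3):
  [0, 4, 15]
  [-4, 0, 11]
  [-3, 1, 0]
Answer: G* = [[0, 4, 15], [-4, 0, 11], [-3, 1, 0]]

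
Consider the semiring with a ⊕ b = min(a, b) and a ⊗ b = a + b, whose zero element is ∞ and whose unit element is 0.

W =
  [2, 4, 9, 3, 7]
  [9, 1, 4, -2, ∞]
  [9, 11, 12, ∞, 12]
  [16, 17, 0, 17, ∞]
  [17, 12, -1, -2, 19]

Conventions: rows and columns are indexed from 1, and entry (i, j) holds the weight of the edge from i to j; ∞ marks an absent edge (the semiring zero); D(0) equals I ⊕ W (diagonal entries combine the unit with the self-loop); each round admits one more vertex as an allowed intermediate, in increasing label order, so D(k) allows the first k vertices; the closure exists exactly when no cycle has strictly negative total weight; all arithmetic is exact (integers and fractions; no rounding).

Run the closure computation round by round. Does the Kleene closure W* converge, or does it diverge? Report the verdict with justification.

D(0):
  [0, 4, 9, 3, 7]
  [9, 0, 4, -2, ∞]
  [9, 11, 0, ∞, 12]
  [16, 17, 0, 0, ∞]
  [17, 12, -1, -2, 0]
D(1):
  [0, 4, 9, 3, 7]
  [9, 0, 4, -2, 16]
  [9, 11, 0, 12, 12]
  [16, 17, 0, 0, 23]
  [17, 12, -1, -2, 0]
D(2):
  [0, 4, 8, 2, 7]
  [9, 0, 4, -2, 16]
  [9, 11, 0, 9, 12]
  [16, 17, 0, 0, 23]
  [17, 12, -1, -2, 0]
D(3):
  [0, 4, 8, 2, 7]
  [9, 0, 4, -2, 16]
  [9, 11, 0, 9, 12]
  [9, 11, 0, 0, 12]
  [8, 10, -1, -2, 0]
D(4):
  [0, 4, 2, 2, 7]
  [7, 0, -2, -2, 10]
  [9, 11, 0, 9, 12]
  [9, 11, 0, 0, 12]
  [7, 9, -2, -2, 0]
D(5):
  [0, 4, 2, 2, 7]
  [7, 0, -2, -2, 10]
  [9, 11, 0, 9, 12]
  [9, 11, 0, 0, 12]
  [7, 9, -2, -2, 0]
Key observation: every diagonal entry stays at the unit through all rounds, so no improving cycle exists.
Answer: CONVERGES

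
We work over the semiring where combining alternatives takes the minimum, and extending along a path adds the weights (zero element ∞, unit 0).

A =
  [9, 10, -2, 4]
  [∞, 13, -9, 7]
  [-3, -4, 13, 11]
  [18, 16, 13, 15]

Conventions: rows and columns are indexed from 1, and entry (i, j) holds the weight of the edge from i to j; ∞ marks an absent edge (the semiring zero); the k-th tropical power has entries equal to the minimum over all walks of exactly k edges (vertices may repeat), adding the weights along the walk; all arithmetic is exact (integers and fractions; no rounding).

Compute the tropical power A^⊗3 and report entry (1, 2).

A^⊗2:
  [-5, -6, 1, 9]
  [-12, -13, 4, 2]
  [6, 7, -13, 1]
  [10, 9, 7, 22]
A^⊗3:
  [-2, -3, -15, -1]
  [-3, -2, -22, -8]
  [-16, -17, -2, -2]
  [4, 3, 0, 14]
Key observation: the optimum is the walk 1->2->3->2, with weight 10 + (-9) + (-4) = -3.
Optimal value attained by: walk 1->2->3->2.
Answer: (A^⊗3)[1][2] = -3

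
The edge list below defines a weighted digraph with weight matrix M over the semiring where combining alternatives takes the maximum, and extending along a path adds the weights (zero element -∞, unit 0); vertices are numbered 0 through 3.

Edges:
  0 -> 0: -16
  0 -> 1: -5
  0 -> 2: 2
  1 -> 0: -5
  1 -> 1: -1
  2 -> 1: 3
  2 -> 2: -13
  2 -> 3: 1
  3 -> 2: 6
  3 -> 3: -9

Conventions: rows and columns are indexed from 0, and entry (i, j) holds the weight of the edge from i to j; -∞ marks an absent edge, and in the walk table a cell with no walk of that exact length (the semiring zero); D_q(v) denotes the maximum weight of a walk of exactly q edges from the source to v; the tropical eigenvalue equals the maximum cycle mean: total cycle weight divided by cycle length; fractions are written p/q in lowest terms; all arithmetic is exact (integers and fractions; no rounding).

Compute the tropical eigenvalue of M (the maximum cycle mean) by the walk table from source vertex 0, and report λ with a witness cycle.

q=0: [0, -∞, -∞, -∞]
q=1: [-16, -5, 2, -∞]
q=2: [-10, 5, -11, 3]
q=3: [0, 4, 9, -6]
q=4: [-1, 12, 2, 10]
Optimal cycle mean attained by: cycle 2->3->2, total 1 + 6, length 2.
Answer: λ = 7/2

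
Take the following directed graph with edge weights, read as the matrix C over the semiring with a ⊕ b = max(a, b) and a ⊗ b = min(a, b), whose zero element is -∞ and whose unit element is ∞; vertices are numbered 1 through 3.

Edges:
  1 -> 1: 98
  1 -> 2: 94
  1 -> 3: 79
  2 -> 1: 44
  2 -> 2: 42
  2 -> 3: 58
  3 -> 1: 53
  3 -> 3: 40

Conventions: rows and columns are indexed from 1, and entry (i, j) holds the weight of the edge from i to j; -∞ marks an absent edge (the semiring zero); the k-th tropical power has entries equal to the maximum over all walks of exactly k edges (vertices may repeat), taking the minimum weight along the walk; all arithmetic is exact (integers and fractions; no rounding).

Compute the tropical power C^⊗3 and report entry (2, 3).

C^⊗2:
  [98, 94, 79]
  [53, 44, 44]
  [53, 53, 53]
C^⊗3:
  [98, 94, 79]
  [53, 53, 53]
  [53, 53, 53]
Key observation: the optimum is the walk 2->3->1->3, with weight 58 min 53 min 79 = 53.
Optimal value attained by: walk 2->3->1->3.
Answer: (C^⊗3)[2][3] = 53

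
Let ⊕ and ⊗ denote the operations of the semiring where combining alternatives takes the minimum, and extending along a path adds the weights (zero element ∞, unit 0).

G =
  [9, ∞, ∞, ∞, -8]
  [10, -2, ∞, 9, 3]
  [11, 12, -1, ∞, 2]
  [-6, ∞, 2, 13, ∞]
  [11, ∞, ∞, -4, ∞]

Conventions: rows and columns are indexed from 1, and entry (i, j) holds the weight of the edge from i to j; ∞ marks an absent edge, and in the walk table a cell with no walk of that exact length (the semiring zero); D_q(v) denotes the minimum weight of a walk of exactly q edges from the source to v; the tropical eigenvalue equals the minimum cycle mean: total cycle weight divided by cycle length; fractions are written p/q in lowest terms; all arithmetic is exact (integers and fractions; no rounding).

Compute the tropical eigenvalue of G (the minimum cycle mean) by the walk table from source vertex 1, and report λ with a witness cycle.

q=0: [0, ∞, ∞, ∞, ∞]
q=1: [9, ∞, ∞, ∞, -8]
q=2: [3, ∞, ∞, -12, 1]
q=3: [-18, ∞, -10, -3, -5]
q=4: [-9, 2, -11, -9, -26]
q=5: [-15, 0, -12, -30, -17]
Optimal cycle mean attained by: cycle 1->5->4->1, total (-8) + (-4) + (-6), length 3.
Answer: λ = -6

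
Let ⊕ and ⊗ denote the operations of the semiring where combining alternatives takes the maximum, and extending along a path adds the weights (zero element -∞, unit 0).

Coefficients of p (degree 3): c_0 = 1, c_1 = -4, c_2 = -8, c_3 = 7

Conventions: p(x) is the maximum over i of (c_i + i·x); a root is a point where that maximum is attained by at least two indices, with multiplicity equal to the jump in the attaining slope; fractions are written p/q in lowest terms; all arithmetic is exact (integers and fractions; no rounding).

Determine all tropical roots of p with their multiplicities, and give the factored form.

hull edge (i=0, c=1) to (i=3, c=7): slope 2, span 3
Factored form: p(x) = 7 ⊗ (x ⊕ (-2)) ⊗ (x ⊕ (-2)) ⊗ (x ⊕ (-2))
Answer: roots = -2 (mult 3)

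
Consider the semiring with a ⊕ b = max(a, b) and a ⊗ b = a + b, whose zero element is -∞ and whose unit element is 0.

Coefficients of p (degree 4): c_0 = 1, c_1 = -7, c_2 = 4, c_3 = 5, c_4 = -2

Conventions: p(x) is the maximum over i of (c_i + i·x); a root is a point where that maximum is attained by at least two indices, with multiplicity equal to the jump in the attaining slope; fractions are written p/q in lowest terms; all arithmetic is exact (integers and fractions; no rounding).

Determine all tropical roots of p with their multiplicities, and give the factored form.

hull edge (i=0, c=1) to (i=2, c=4): slope 3/2, span 2
hull edge (i=2, c=4) to (i=3, c=5): slope 1, span 1
hull edge (i=3, c=5) to (i=4, c=-2): slope -7, span 1
Factored form: p(x) = -2 ⊗ (x ⊕ (-3/2)) ⊗ (x ⊕ (-3/2)) ⊗ (x ⊕ (-1)) ⊗ (x ⊕ 7)
Answer: roots = -3/2 (mult 2), -1 (mult 1), 7 (mult 1)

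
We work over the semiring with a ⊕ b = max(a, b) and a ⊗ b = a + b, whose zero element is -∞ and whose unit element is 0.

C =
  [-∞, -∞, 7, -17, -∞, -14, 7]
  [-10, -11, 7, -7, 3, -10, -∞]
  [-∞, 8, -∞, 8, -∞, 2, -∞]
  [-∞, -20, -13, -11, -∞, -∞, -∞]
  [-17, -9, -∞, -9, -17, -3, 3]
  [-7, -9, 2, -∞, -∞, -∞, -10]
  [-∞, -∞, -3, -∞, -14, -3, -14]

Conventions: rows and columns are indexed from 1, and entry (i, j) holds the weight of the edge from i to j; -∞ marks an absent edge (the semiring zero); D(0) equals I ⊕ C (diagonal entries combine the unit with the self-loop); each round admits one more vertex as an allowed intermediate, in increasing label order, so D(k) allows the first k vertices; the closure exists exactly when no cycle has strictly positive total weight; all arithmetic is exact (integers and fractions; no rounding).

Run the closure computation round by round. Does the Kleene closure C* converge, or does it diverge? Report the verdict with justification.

D(0):
  [0, -∞, 7, -17, -∞, -14, 7]
  [-10, 0, 7, -7, 3, -10, -∞]
  [-∞, 8, 0, 8, -∞, 2, -∞]
  [-∞, -20, -13, 0, -∞, -∞, -∞]
  [-17, -9, -∞, -9, 0, -3, 3]
  [-7, -9, 2, -∞, -∞, 0, -10]
  [-∞, -∞, -3, -∞, -14, -3, 0]
D(1):
  [0, -∞, 7, -17, -∞, -14, 7]
  [-10, 0, 7, -7, 3, -10, -3]
  [-∞, 8, 0, 8, -∞, 2, -∞]
  [-∞, -20, -13, 0, -∞, -∞, -∞]
  [-17, -9, -10, -9, 0, -3, 3]
  [-7, -9, 2, -24, -∞, 0, 0]
  [-∞, -∞, -3, -∞, -14, -3, 0]
Detection: at round 2, diagonal entry (3, 3) turns strictly positive.
Key observation: the cycle 3->2->1->3 has total weight 8 + (-10) + 7, which is strictly positive.
Answer: DIVERGES — positive cycle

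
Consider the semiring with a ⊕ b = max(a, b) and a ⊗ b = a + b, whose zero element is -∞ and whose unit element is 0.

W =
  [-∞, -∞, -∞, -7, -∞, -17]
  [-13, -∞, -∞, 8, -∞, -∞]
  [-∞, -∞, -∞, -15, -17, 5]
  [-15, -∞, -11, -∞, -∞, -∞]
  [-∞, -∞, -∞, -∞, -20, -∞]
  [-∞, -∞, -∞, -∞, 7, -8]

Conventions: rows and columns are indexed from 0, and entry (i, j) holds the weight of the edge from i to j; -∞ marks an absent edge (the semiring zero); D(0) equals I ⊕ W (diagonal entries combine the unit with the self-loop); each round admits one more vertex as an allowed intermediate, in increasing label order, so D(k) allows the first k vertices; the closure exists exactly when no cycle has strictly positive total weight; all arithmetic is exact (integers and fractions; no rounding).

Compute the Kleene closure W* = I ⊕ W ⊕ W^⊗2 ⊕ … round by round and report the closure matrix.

D(0):
  [0, -∞, -∞, -7, -∞, -17]
  [-13, 0, -∞, 8, -∞, -∞]
  [-∞, -∞, 0, -15, -17, 5]
  [-15, -∞, -11, 0, -∞, -∞]
  [-∞, -∞, -∞, -∞, 0, -∞]
  [-∞, -∞, -∞, -∞, 7, 0]
D(1):
  [0, -∞, -∞, -7, -∞, -17]
  [-13, 0, -∞, 8, -∞, -30]
  [-∞, -∞, 0, -15, -17, 5]
  [-15, -∞, -11, 0, -∞, -32]
  [-∞, -∞, -∞, -∞, 0, -∞]
  [-∞, -∞, -∞, -∞, 7, 0]
D(2):
  [0, -∞, -∞, -7, -∞, -17]
  [-13, 0, -∞, 8, -∞, -30]
  [-∞, -∞, 0, -15, -17, 5]
  [-15, -∞, -11, 0, -∞, -32]
  [-∞, -∞, -∞, -∞, 0, -∞]
  [-∞, -∞, -∞, -∞, 7, 0]
D(3):
  [0, -∞, -∞, -7, -∞, -17]
  [-13, 0, -∞, 8, -∞, -30]
  [-∞, -∞, 0, -15, -17, 5]
  [-15, -∞, -11, 0, -28, -6]
  [-∞, -∞, -∞, -∞, 0, -∞]
  [-∞, -∞, -∞, -∞, 7, 0]
D(4):
  [0, -∞, -18, -7, -35, -13]
  [-7, 0, -3, 8, -20, 2]
  [-30, -∞, 0, -15, -17, 5]
  [-15, -∞, -11, 0, -28, -6]
  [-∞, -∞, -∞, -∞, 0, -∞]
  [-∞, -∞, -∞, -∞, 7, 0]
D(5):
  [0, -∞, -18, -7, -35, -13]
  [-7, 0, -3, 8, -20, 2]
  [-30, -∞, 0, -15, -17, 5]
  [-15, -∞, -11, 0, -28, -6]
  [-∞, -∞, -∞, -∞, 0, -∞]
  [-∞, -∞, -∞, -∞, 7, 0]
D(6):
  [0, -∞, -18, -7, -6, -13]
  [-7, 0, -3, 8, 9, 2]
  [-30, -∞, 0, -15, 12, 5]
  [-15, -∞, -11, 0, 1, -6]
  [-∞, -∞, -∞, -∞, 0, -∞]
  [-∞, -∞, -∞, -∞, 7, 0]
Answer: W* = [[0, -∞, -18, -7, -6, -13], [-7, 0, -3, 8, 9, 2], [-30, -∞, 0, -15, 12, 5], [-15, -∞, -11, 0, 1, -6], [-∞, -∞, -∞, -∞, 0, -∞], [-∞, -∞, -∞, -∞, 7, 0]]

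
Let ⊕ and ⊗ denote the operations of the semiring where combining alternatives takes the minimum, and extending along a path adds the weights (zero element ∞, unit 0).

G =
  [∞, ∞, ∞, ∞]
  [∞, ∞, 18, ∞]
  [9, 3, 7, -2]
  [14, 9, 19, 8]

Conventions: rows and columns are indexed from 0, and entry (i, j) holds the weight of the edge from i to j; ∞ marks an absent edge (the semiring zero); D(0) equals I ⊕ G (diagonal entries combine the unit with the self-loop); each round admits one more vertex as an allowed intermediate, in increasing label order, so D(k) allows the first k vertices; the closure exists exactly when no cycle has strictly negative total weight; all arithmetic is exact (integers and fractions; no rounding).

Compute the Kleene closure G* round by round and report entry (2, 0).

D(0):
  [0, ∞, ∞, ∞]
  [∞, 0, 18, ∞]
  [9, 3, 0, -2]
  [14, 9, 19, 0]
D(1):
  [0, ∞, ∞, ∞]
  [∞, 0, 18, ∞]
  [9, 3, 0, -2]
  [14, 9, 19, 0]
D(2):
  [0, ∞, ∞, ∞]
  [∞, 0, 18, ∞]
  [9, 3, 0, -2]
  [14, 9, 19, 0]
D(3):
  [0, ∞, ∞, ∞]
  [27, 0, 18, 16]
  [9, 3, 0, -2]
  [14, 9, 19, 0]
D(4):
  [0, ∞, ∞, ∞]
  [27, 0, 18, 16]
  [9, 3, 0, -2]
  [14, 9, 19, 0]
Answer: G*[2][0] = 9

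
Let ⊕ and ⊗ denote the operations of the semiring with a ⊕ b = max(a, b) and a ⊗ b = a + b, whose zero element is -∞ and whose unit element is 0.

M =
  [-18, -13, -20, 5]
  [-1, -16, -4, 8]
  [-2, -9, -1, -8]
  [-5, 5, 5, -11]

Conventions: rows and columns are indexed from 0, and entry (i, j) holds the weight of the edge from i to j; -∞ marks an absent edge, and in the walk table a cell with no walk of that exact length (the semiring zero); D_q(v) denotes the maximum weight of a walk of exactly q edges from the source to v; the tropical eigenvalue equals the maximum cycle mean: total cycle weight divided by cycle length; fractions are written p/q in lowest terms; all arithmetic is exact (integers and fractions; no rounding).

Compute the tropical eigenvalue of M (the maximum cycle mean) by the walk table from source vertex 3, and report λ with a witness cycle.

q=0: [-∞, -∞, -∞, 0]
q=1: [-5, 5, 5, -11]
q=2: [4, -4, 4, 13]
q=3: [8, 18, 18, 9]
q=4: [17, 14, 17, 26]
Optimal cycle mean attained by: cycle 1->3->1, total 8 + 5, length 2.
Answer: λ = 13/2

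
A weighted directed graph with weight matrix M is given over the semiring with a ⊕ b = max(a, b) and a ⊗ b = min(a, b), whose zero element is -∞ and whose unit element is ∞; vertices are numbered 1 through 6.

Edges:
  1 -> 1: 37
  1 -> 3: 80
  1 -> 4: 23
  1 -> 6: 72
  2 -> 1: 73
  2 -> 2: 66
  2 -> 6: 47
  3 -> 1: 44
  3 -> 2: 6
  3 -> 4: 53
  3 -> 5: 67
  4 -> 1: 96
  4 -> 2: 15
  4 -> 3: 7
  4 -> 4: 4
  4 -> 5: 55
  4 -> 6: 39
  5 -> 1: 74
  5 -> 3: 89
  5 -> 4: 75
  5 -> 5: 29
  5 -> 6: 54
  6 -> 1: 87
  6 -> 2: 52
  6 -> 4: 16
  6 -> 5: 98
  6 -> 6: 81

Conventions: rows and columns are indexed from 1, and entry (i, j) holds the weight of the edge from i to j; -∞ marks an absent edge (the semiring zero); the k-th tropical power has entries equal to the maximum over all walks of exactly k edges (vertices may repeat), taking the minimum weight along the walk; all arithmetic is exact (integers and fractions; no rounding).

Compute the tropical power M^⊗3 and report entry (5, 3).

M^⊗2:
  [72, 52, 37, 53, 72, 72]
  [66, 66, 73, 23, 47, 72]
  [67, 15, 67, 67, 53, 54]
  [55, 39, 80, 55, 39, 72]
  [75, 52, 74, 53, 67, 72]
  [81, 52, 89, 75, 81, 81]
M^⊗3:
  [72, 52, 72, 72, 72, 72]
  [72, 66, 66, 53, 72, 72]
  [67, 52, 67, 53, 67, 67]
  [72, 52, 55, 53, 72, 72]
  [72, 52, 75, 67, 72, 72]
  [81, 52, 81, 75, 81, 81]
Key observation: the optimum is the walk 5->4->1->3, with weight 75 min 96 min 80 = 75.
Optimal value attained by: walk 5->4->1->3.
Answer: (M^⊗3)[5][3] = 75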